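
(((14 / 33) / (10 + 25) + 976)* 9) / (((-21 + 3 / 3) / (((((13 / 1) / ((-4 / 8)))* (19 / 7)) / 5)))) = 8523723 / 1375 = 6199.07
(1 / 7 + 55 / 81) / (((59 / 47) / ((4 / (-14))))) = -43804 / 234171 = -0.19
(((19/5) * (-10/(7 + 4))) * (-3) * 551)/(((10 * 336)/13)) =136097/6160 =22.09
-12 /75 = -4 /25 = -0.16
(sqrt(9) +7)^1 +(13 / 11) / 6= 673 / 66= 10.20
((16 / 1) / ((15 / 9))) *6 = 288 / 5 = 57.60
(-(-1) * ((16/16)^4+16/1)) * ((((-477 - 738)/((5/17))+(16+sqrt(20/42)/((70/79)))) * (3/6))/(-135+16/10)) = 349775/1334 - 1343 * sqrt(210)/392196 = 262.15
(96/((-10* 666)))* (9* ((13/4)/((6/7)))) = -91/185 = -0.49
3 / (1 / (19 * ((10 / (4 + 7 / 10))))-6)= -5700 / 11353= -0.50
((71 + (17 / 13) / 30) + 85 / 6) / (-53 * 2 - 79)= -16616 / 36075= -0.46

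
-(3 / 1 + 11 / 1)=-14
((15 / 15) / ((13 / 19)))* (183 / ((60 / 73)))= 84607 / 260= 325.41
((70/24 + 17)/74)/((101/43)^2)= 441911/9058488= 0.05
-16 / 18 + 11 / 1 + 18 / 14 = 718 / 63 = 11.40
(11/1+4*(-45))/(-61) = 169/61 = 2.77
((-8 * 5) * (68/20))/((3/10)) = -1360/3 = -453.33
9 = 9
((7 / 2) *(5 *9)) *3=945 / 2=472.50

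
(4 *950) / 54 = 1900 / 27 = 70.37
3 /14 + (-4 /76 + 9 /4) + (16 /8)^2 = 3411 /532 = 6.41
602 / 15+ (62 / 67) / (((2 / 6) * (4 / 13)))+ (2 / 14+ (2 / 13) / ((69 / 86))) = 69400783 / 1402310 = 49.49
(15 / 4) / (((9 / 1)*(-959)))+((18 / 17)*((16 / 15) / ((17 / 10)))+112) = 112.66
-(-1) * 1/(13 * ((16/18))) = 9/104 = 0.09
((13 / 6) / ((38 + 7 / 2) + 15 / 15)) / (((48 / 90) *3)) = 13 / 408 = 0.03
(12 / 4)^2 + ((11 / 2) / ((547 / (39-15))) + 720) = 398895 / 547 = 729.24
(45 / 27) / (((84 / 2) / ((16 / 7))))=40 / 441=0.09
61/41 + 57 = 2398/41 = 58.49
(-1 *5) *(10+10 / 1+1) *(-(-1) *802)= -84210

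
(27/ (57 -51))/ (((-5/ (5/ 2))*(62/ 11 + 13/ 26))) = -11/ 30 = -0.37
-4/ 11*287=-1148/ 11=-104.36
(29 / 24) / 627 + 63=948053 / 15048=63.00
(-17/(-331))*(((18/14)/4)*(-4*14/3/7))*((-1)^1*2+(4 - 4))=204/2317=0.09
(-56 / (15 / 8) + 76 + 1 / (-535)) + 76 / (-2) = 13051 / 1605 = 8.13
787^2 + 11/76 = 47072055/76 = 619369.14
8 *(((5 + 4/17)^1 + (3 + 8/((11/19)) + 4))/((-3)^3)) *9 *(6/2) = -38976/187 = -208.43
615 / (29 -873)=-615 / 844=-0.73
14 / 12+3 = 4.17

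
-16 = -16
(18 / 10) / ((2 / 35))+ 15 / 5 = 69 / 2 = 34.50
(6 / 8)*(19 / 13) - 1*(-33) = 1773 / 52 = 34.10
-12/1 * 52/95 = -6.57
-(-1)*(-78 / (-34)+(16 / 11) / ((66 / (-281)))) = -24059 / 6171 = -3.90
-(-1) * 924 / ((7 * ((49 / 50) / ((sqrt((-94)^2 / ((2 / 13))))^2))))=379064400 / 49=7736008.16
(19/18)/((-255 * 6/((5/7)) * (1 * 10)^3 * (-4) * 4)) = 19/616896000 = 0.00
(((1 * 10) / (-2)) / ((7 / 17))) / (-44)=85 / 308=0.28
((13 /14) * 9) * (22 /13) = 99 /7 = 14.14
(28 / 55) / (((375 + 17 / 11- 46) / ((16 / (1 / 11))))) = 1232 / 4545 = 0.27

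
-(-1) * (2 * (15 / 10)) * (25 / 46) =75 / 46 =1.63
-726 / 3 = -242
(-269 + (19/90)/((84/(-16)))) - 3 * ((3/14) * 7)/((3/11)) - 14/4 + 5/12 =-1090997/3780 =-288.62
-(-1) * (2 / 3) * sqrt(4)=4 / 3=1.33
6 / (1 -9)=-0.75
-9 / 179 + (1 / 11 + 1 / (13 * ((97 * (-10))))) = 1006831 / 24829090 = 0.04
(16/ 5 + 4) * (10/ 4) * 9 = 162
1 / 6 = 0.17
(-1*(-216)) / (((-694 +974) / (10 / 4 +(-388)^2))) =8129511 / 70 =116135.87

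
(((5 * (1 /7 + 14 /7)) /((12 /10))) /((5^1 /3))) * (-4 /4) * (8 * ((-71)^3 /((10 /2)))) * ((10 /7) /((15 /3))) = 42949320 /49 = 876516.73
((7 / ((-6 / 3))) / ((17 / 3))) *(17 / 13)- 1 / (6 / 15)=-43 / 13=-3.31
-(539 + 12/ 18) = -1619/ 3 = -539.67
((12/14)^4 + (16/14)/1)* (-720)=-2908800/2401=-1211.50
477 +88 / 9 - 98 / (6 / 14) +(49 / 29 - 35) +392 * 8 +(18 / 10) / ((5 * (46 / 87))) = 1008948713 / 300150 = 3361.48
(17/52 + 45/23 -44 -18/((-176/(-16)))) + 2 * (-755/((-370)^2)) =-3905045873/90052820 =-43.36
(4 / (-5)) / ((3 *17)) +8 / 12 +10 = 10.65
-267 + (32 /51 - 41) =-15676 /51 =-307.37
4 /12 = 1 /3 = 0.33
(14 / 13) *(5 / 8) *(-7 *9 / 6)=-735 / 104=-7.07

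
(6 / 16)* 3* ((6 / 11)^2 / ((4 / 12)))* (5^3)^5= 7415771484375 / 242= 30643683819.73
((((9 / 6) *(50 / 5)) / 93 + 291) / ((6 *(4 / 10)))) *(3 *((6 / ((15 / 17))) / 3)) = 76721 / 93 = 824.96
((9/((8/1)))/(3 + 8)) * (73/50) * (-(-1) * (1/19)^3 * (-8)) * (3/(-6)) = 657/7544900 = 0.00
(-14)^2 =196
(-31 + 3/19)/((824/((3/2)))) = -879/15656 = -0.06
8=8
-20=-20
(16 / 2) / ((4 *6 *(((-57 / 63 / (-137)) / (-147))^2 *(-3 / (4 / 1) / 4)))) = -317974187664 / 361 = -880814924.28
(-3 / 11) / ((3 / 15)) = -15 / 11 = -1.36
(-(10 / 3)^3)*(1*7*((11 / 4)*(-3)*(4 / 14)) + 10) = 6500 / 27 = 240.74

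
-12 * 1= -12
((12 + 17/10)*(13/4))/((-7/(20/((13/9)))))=-1233/14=-88.07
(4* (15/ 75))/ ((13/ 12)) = 48/ 65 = 0.74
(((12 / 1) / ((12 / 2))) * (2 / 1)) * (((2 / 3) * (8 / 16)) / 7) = 4 / 21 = 0.19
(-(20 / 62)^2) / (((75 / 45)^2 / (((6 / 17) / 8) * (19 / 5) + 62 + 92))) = -5.78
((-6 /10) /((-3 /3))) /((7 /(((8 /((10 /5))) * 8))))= 96 /35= 2.74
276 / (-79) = -276 / 79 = -3.49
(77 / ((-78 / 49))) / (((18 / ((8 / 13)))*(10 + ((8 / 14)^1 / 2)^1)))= -26411 / 164268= -0.16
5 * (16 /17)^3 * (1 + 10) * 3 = 675840 /4913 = 137.56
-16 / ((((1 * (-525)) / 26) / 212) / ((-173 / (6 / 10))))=-15257216 / 315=-48435.61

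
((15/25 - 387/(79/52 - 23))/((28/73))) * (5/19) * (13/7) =14095497/594244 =23.72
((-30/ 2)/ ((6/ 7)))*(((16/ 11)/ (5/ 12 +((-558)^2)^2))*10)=-33600/ 12797075345527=-0.00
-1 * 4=-4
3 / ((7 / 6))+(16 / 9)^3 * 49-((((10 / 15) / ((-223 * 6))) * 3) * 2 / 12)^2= 282072833737 / 1015068348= 277.89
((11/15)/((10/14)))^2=5929/5625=1.05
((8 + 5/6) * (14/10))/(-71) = -371/2130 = -0.17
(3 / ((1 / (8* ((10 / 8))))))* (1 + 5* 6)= 930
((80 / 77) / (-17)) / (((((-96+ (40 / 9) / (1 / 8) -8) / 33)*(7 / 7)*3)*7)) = 90 / 64141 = 0.00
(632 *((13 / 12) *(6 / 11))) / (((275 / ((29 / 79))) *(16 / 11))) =377 / 1100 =0.34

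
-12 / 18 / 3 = -2 / 9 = -0.22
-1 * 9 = -9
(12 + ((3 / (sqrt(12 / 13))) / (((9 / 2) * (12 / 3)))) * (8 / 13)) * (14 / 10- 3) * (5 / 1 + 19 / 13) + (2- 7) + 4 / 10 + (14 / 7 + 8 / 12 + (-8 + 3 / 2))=-51673 / 390- 448 * sqrt(39) / 2535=-133.60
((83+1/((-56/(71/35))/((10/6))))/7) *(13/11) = 115271/8232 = 14.00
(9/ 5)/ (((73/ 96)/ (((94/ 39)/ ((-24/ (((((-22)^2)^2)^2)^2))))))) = -3396815767870465481637888/ 4745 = -715872659192932662094.39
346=346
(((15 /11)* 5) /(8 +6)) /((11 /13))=975 /1694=0.58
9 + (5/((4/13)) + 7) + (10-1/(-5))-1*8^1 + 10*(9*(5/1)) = 9689/20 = 484.45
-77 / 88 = -7 / 8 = -0.88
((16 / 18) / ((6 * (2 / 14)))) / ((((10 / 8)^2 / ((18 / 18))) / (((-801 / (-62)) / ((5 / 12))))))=79744 / 3875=20.58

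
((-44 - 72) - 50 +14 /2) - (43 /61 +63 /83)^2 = -161.14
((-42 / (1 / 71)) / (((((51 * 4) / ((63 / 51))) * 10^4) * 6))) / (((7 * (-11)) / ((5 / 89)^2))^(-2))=-1294183640426831 / 7225000000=-179125.76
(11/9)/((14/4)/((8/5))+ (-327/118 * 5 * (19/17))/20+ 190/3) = 176528/9351471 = 0.02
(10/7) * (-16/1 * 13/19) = -2080/133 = -15.64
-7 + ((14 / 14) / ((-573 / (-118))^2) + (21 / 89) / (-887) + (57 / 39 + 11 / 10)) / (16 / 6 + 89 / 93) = -2377588127943359 / 378507830793690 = -6.28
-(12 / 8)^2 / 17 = -0.13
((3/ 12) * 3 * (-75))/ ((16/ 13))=-45.70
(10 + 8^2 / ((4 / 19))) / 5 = 314 / 5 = 62.80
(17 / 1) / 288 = 17 / 288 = 0.06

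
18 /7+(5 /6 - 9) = -235 /42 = -5.60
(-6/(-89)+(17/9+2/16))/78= 13337/499824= 0.03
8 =8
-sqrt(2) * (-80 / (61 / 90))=7200 * sqrt(2) / 61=166.92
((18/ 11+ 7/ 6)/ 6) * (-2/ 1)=-185/ 198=-0.93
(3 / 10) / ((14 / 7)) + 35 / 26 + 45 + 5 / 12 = 9148 / 195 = 46.91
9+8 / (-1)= 1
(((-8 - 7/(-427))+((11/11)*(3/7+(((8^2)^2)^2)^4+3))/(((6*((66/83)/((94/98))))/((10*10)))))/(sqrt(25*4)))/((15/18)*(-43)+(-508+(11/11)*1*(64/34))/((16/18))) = -56088308020669146713339503100713137797/213117074940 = -263180733108597660229033100.00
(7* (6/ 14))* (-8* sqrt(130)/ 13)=-21.05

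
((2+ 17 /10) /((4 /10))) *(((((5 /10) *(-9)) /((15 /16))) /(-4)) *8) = 444 /5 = 88.80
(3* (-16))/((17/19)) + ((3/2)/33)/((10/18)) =-100167/1870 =-53.57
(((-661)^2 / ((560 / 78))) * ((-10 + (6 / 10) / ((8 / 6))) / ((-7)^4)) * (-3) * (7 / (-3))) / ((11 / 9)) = -29291620761 / 21128800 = -1386.34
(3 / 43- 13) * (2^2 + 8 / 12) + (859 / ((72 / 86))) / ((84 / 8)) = 607507 / 16254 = 37.38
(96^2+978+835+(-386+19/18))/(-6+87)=191593/1458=131.41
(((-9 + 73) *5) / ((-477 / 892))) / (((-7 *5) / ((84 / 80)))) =17.95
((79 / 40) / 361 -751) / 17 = -10844361 / 245480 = -44.18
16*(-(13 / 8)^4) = -28561 / 256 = -111.57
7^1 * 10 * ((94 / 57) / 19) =6580 / 1083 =6.08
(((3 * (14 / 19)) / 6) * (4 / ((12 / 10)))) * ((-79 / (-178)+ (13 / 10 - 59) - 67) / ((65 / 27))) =-6967044 / 109915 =-63.39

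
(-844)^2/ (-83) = -712336/ 83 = -8582.36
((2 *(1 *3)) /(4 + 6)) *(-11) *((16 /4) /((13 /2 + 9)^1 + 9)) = -264 /245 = -1.08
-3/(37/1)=-3/37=-0.08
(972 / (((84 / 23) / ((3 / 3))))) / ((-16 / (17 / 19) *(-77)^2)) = -31671 / 12616912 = -0.00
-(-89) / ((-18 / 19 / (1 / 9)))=-1691 / 162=-10.44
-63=-63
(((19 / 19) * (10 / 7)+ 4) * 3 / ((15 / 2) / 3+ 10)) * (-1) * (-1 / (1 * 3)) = 76 / 175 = 0.43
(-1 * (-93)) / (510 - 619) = -93 / 109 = -0.85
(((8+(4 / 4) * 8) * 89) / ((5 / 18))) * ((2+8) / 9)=5696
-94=-94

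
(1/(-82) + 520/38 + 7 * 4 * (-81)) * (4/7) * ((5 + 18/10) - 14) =36125928/3895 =9274.95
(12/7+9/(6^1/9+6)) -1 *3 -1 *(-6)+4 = 1409/140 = 10.06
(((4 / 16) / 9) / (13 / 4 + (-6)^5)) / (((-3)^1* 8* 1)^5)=1 / 2228093485056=0.00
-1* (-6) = 6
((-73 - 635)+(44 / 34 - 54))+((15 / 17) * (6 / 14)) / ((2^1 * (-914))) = -165477917 / 217532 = -760.71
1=1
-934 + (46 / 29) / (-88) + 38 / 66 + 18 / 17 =-60675785 / 65076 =-932.38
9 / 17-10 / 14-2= -260 / 119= -2.18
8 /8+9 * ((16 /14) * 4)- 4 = 267 /7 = 38.14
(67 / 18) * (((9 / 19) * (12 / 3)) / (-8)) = -67 / 76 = -0.88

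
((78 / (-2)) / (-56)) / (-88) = -39 / 4928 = -0.01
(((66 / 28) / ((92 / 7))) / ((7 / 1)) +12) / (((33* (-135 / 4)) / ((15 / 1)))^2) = 3442 / 1577961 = 0.00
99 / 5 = 19.80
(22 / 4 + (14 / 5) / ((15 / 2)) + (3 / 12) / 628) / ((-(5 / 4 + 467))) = -1106611 / 88218300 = -0.01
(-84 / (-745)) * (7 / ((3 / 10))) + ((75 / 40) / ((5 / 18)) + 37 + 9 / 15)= 140003 / 2980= 46.98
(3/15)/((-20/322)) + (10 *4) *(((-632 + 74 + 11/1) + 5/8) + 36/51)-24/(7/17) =-130235209/5950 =-21888.27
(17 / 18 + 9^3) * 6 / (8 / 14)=91973 / 12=7664.42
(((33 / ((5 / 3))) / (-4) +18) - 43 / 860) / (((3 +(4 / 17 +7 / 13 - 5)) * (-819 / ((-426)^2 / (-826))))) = -2228122 / 783461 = -2.84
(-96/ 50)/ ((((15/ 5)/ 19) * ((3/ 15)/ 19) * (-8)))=722/ 5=144.40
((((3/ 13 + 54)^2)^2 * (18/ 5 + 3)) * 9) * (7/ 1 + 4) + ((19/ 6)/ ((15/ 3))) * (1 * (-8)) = 2421178767804989/ 428415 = 5651479915.05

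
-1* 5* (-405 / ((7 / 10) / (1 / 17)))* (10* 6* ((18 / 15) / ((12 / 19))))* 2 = 38798.32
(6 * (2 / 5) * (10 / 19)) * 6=144 / 19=7.58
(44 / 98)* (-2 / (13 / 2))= -88 / 637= -0.14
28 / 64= 7 / 16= 0.44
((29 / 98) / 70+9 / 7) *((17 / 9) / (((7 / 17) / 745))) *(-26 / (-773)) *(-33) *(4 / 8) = -54489690827 / 22271676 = -2446.59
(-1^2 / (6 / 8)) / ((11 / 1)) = -4 / 33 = -0.12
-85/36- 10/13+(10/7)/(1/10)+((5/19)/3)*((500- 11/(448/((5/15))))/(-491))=5411173595/488988864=11.07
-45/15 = -3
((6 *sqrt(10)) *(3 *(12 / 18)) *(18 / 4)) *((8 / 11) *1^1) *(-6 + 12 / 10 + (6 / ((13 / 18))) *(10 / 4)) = 448416 *sqrt(10) / 715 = 1983.24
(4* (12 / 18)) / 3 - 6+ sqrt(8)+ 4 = -10 / 9+ 2* sqrt(2) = 1.72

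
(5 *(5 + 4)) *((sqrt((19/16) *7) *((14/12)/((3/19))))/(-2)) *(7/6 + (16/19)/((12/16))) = -3045 *sqrt(133)/32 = -1097.40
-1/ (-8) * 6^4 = 162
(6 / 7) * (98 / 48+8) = 241 / 28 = 8.61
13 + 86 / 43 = 15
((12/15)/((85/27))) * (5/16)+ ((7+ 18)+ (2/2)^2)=8867/340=26.08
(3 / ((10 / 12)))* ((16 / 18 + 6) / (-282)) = -62 / 705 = -0.09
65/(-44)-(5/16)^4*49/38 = -40805355/27394048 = -1.49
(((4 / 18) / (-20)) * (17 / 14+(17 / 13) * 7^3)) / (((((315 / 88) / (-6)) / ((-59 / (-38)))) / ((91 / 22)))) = 107321 / 1995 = 53.79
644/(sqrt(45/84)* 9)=97.76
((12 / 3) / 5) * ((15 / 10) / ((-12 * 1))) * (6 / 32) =-3 / 160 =-0.02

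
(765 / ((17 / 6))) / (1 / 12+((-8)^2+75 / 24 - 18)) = 5.49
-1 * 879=-879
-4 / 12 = -1 / 3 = -0.33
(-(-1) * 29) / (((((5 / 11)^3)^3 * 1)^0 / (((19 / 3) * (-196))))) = -107996 / 3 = -35998.67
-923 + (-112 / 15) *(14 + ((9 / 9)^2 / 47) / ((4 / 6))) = -724579 / 705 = -1027.77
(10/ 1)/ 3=10/ 3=3.33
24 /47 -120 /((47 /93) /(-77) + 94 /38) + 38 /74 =-295691029 /6209969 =-47.62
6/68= 3/34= 0.09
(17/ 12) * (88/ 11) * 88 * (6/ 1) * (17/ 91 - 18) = -9700064/ 91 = -106594.11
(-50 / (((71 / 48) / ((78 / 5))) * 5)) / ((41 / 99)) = -741312 / 2911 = -254.66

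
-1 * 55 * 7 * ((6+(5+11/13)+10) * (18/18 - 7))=656040/13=50464.62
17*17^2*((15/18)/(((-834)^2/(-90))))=-122825/231852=-0.53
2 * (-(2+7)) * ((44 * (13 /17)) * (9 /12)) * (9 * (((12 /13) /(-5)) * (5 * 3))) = 192456 /17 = 11320.94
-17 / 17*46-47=-93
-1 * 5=-5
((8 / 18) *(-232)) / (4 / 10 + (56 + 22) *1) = -580 / 441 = -1.32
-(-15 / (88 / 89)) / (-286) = -1335 / 25168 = -0.05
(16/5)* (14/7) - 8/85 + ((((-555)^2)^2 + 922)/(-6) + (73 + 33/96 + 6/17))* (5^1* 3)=-37951760440919/160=-237198502755.74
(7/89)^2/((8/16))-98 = -776160/7921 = -97.99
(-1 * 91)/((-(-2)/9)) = -819/2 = -409.50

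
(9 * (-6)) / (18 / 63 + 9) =-378 / 65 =-5.82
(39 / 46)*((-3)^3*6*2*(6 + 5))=-69498 / 23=-3021.65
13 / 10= 1.30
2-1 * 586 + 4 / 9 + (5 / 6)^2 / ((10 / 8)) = -583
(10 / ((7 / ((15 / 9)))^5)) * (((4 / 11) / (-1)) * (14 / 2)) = -125000 / 6417873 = -0.02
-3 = -3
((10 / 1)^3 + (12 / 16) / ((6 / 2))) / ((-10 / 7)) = -700.18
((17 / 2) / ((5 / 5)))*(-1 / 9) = -17 / 18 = -0.94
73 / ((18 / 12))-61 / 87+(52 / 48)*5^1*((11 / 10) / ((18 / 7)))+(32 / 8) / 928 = 629995 / 12528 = 50.29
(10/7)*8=80/7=11.43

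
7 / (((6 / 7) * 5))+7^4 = 72079 / 30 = 2402.63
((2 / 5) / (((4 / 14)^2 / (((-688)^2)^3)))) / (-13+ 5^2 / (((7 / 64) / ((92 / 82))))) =745724841520997072896 / 349345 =2134637225439027.53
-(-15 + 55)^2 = -1600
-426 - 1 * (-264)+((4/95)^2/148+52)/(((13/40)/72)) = 9861074694/868205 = 11358.00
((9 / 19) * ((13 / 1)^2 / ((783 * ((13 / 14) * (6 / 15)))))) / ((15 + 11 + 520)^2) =5 / 5415228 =0.00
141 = 141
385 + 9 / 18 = 771 / 2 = 385.50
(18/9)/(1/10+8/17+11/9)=3060/2743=1.12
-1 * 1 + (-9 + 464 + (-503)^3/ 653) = -194436.55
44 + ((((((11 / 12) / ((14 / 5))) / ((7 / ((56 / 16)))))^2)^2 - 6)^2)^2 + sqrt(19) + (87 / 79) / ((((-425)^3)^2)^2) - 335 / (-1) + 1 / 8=sqrt(19) + 121229716006595426456409472324559312654257093613456983243800631703765813015407 / 72397353394578121073154062373355232170378656743424000000000000000000000000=1678.86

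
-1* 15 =-15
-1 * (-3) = 3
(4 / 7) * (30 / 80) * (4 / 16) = 3 / 56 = 0.05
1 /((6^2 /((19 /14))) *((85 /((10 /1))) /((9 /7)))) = 19 /3332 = 0.01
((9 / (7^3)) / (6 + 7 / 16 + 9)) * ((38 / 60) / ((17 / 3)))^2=684 / 32216275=0.00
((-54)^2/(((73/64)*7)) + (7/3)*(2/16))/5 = 4482553/61320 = 73.10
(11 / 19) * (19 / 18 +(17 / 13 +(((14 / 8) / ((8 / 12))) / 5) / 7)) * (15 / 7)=125521 / 41496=3.02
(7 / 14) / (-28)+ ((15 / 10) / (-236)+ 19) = 7837 / 413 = 18.98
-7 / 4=-1.75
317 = 317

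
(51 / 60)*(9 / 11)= 153 / 220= 0.70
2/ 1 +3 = 5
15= 15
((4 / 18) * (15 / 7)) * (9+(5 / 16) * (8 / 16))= 1465 / 336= 4.36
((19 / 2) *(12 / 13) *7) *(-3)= -2394 / 13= -184.15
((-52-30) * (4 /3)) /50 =-2.19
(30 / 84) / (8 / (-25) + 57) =125 / 19838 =0.01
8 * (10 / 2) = 40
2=2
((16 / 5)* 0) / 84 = 0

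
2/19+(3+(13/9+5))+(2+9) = 3514/171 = 20.55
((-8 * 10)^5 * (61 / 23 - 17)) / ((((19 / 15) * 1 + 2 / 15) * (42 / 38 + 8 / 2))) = 102727680000000 / 15617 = 6577939424.99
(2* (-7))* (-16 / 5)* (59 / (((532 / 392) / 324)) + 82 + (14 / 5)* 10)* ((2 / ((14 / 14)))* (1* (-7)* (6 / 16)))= -317183664 / 95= -3338775.41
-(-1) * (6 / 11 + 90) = 996 / 11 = 90.55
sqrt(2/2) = 1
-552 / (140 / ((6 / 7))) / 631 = -828 / 154595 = -0.01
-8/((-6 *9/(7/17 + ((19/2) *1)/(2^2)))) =0.41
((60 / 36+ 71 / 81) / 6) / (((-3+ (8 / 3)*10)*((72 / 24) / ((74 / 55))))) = 7622 / 948915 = 0.01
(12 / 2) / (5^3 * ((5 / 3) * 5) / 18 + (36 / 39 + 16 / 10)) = 21060 / 211981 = 0.10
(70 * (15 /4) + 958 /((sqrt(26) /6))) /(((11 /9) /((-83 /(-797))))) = 392175 /17534 + 2146878 * sqrt(26) /113971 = 118.42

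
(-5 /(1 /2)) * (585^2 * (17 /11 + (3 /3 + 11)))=-509915250 /11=-46355931.82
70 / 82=35 / 41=0.85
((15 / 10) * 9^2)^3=14348907 / 8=1793613.38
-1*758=-758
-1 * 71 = -71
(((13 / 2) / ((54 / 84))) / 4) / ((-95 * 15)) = -91 / 51300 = -0.00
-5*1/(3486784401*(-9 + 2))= 5/24407490807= 0.00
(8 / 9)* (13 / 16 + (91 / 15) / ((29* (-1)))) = 4199 / 7830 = 0.54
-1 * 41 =-41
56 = 56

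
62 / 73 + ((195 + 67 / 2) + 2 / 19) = 636507 / 2774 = 229.45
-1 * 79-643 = -722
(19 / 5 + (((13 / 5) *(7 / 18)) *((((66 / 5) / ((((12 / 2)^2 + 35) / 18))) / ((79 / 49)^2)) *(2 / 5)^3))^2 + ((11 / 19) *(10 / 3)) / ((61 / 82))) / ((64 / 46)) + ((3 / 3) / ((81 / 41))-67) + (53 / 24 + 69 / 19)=-56.05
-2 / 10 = -0.20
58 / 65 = 0.89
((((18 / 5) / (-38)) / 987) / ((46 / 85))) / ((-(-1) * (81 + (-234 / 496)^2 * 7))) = -522784 / 243342847377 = -0.00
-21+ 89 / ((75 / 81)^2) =51756 / 625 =82.81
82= 82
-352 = -352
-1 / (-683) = 1 / 683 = 0.00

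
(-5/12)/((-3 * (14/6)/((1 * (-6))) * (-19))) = 5/266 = 0.02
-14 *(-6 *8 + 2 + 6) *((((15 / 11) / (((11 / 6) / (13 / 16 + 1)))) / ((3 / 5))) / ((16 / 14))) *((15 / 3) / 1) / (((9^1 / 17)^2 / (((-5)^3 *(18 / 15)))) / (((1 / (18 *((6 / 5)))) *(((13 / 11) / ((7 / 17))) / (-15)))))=202584484375 / 7762392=26098.20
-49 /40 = -1.22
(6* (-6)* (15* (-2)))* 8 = 8640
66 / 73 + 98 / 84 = 907 / 438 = 2.07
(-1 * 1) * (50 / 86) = -25 / 43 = -0.58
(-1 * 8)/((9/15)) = -40/3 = -13.33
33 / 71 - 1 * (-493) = 35036 / 71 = 493.46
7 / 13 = 0.54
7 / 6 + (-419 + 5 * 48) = -1067 / 6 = -177.83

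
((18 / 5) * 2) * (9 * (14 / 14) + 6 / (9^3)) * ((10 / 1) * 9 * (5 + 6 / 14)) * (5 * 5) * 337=5606466800 / 21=266974609.52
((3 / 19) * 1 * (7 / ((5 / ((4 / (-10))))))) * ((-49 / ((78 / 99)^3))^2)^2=-8908961.94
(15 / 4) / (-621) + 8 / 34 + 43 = 608495 / 14076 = 43.23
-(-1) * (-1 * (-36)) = 36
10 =10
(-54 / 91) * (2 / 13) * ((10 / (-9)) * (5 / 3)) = 200 / 1183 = 0.17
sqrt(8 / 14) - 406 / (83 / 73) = -29638 / 83 + 2 *sqrt(7) / 7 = -356.33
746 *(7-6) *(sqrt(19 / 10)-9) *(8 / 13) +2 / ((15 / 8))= -3497.83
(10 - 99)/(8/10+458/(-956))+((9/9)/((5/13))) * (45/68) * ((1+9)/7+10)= -23517710/91273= -257.66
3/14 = 0.21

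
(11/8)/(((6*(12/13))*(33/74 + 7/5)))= 26455/196704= 0.13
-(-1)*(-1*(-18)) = 18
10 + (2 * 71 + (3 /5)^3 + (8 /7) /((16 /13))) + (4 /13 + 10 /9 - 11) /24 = 375295337 /2457000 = 152.75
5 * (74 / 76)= 185 / 38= 4.87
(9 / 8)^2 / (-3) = -27 / 64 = -0.42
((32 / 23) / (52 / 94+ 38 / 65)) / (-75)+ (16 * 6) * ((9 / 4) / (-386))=-33322324 / 57862365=-0.58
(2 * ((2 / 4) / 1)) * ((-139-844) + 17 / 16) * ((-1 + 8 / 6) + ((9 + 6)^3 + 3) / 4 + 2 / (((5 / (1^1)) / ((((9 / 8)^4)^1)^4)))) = -9369280415721867570911 / 11258999068426240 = -832159.27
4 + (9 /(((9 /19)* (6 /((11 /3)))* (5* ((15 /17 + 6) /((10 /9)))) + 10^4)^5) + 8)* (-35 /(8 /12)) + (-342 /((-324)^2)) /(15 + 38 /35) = -11181601745769501871738668137220526622570173319 /26878837264227676273119402659607032409050184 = -416.00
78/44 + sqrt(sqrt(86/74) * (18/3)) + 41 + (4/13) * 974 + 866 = 37^(3/4) * 43^(1/4) * sqrt(6)/37 + 345621/286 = 1211.01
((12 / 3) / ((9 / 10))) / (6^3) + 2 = 491 / 243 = 2.02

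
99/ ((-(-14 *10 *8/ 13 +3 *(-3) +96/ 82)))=52767/ 50093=1.05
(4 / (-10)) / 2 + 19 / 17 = 78 / 85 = 0.92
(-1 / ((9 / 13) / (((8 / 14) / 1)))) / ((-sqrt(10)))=26*sqrt(10) / 315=0.26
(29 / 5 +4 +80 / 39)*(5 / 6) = 2311 / 234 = 9.88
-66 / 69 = -22 / 23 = -0.96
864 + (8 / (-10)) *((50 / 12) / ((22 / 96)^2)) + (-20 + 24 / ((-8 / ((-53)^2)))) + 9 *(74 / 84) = -7638.54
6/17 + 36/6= 108/17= 6.35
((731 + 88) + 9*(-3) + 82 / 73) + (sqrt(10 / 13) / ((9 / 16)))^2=61153474 / 76869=795.55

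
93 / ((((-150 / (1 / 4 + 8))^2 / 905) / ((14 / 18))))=4752517 / 24000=198.02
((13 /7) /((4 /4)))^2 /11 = 169 /539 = 0.31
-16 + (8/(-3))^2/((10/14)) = -272/45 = -6.04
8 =8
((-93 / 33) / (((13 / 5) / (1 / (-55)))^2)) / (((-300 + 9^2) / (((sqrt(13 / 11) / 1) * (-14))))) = -0.00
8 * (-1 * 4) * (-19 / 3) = 608 / 3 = 202.67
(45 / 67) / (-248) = -45 / 16616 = -0.00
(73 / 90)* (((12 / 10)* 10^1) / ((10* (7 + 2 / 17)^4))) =6097033 / 16076916075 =0.00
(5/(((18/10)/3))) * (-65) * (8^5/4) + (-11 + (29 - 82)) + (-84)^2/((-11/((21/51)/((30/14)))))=-12447245264/2805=-4437520.59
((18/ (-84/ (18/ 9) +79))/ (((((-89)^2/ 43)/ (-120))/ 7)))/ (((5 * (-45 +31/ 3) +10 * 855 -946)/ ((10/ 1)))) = -4876200/ 1633318121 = -0.00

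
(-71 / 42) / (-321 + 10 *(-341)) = 71 / 156702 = 0.00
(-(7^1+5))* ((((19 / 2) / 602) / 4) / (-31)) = 57 / 37324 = 0.00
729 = 729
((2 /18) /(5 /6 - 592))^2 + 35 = 3963080839 /113230881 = 35.00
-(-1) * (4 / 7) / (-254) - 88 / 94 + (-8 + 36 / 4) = 2573 / 41783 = 0.06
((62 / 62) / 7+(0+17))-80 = -440 / 7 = -62.86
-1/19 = -0.05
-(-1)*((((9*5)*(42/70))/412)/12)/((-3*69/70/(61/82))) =-2135/1554064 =-0.00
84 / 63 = 4 / 3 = 1.33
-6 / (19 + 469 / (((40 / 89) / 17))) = -240 / 710357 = -0.00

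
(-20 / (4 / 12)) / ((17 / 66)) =-3960 / 17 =-232.94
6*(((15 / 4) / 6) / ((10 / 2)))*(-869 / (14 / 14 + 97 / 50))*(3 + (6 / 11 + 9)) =-136275 / 49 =-2781.12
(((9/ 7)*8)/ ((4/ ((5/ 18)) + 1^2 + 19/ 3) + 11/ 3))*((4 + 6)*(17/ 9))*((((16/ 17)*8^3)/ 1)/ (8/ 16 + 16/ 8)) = 1310720/ 889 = 1474.38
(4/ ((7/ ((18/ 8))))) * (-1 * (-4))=36/ 7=5.14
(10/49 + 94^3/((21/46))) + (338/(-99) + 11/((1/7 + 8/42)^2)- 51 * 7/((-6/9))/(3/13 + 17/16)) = 2374801643993/1304919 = 1819884.33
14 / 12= 7 / 6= 1.17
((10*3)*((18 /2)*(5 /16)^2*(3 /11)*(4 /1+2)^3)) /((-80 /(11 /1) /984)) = -210157.03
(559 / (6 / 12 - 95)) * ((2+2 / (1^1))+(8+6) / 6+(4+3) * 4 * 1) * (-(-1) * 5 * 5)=-2878850 / 567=-5077.34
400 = 400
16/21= 0.76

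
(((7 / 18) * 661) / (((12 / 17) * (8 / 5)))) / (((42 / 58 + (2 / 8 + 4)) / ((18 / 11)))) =11405555 / 152328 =74.87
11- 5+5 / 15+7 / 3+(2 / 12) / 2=35 / 4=8.75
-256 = -256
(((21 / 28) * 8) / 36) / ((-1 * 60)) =-1 / 360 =-0.00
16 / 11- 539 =-5913 / 11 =-537.55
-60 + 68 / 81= -4792 / 81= -59.16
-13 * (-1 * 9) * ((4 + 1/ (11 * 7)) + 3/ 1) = 63180/ 77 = 820.52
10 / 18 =5 / 9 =0.56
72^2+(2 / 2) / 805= 4173121 / 805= 5184.00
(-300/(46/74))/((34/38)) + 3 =-209727/391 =-536.39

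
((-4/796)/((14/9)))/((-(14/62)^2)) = 8649/136514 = 0.06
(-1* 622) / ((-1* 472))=311 / 236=1.32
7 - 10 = -3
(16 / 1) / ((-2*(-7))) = 8 / 7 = 1.14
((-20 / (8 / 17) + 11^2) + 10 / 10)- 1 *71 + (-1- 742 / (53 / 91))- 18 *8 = -2821 / 2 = -1410.50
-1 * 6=-6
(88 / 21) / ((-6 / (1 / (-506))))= 2 / 1449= 0.00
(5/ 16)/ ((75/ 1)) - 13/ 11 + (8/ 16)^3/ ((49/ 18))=-146401/ 129360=-1.13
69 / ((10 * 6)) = 23 / 20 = 1.15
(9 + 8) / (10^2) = 17 / 100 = 0.17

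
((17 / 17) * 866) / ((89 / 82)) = 71012 / 89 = 797.89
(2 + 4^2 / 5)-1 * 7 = -9 / 5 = -1.80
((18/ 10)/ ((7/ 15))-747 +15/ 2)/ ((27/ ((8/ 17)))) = -13732/ 1071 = -12.82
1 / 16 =0.06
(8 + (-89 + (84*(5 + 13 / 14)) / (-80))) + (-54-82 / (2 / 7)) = -17129 / 40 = -428.22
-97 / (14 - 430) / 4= 97 / 1664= 0.06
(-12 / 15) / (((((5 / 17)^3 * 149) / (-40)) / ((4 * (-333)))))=-209411712 / 18625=-11243.58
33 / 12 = 11 / 4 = 2.75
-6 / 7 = -0.86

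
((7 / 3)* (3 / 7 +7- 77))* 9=-1461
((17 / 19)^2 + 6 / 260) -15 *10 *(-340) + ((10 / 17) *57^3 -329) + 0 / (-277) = 127337562511 / 797810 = 159608.88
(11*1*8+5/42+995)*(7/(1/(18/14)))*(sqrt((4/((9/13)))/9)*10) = 454910*sqrt(13)/21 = 78104.83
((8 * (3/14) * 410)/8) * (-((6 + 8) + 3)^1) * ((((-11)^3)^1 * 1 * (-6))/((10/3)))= -25048089/7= -3578298.43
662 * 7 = 4634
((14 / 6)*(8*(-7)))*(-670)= 262640 / 3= 87546.67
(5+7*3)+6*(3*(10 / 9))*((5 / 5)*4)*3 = 266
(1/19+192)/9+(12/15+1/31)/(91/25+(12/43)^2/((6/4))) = 19508710876/904663359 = 21.56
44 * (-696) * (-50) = 1531200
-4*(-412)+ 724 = 2372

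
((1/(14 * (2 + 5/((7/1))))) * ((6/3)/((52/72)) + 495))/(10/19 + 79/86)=92751/10231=9.07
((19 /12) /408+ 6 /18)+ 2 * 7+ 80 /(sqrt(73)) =80 * sqrt(73) /73+ 70195 /4896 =23.70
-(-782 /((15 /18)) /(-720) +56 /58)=-19739 /8700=-2.27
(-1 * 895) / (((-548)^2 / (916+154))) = -478825 / 150152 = -3.19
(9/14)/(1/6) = 27/7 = 3.86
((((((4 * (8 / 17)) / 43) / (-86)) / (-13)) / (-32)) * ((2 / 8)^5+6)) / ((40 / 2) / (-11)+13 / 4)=-0.00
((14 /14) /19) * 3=3 /19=0.16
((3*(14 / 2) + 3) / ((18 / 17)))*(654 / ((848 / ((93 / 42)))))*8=309.67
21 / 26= 0.81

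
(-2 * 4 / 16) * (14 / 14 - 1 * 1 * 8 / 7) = 1 / 14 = 0.07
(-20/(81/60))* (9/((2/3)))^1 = -200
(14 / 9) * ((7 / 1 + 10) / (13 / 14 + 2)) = 3332 / 369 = 9.03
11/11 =1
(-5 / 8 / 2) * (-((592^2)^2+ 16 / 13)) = 498976624645 / 13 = 38382817280.38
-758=-758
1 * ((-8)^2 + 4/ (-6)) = 190/ 3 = 63.33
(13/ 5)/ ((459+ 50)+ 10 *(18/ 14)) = 7/ 1405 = 0.00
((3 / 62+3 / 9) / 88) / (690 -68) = 71 / 10180896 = 0.00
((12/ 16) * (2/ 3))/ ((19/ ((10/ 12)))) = 5/ 228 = 0.02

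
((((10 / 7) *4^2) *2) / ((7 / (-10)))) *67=-214400 / 49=-4375.51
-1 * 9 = -9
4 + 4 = 8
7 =7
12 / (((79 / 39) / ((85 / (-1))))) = -39780 / 79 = -503.54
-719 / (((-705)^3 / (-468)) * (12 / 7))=-65429 / 116800875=-0.00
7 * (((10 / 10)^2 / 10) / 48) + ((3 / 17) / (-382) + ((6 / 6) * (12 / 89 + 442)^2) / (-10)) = -241330762826711 / 12345353760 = -19548.31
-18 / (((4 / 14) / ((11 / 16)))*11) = -63 / 16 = -3.94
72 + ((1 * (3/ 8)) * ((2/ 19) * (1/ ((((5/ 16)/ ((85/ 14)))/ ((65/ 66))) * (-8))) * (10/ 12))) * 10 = 2500439/ 35112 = 71.21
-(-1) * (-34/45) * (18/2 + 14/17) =-334/45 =-7.42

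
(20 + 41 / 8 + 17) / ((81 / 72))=337 / 9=37.44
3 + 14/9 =41/9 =4.56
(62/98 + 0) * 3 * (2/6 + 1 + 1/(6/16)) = 372/49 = 7.59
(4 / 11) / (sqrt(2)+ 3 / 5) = -60 / 451+ 100 *sqrt(2) / 451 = 0.18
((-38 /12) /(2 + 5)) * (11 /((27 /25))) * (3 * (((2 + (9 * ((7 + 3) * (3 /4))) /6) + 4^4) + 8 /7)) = -39558475 /10584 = -3737.57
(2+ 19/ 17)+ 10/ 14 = 456/ 119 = 3.83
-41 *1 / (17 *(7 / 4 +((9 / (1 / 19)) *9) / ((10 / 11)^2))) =-0.00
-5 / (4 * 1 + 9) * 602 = -3010 / 13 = -231.54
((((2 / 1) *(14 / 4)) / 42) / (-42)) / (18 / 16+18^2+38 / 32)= -4 / 328923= -0.00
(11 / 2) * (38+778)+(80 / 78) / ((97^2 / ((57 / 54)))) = 14821885172 / 3302559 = 4488.00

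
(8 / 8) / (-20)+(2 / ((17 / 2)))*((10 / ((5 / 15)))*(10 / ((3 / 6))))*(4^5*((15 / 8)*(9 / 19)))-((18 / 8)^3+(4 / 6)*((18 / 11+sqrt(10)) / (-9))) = 2*sqrt(10) / 27+437905710841 / 3410880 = 128385.20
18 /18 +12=13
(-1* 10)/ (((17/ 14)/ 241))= -33740/ 17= -1984.71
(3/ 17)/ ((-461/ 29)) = -87/ 7837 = -0.01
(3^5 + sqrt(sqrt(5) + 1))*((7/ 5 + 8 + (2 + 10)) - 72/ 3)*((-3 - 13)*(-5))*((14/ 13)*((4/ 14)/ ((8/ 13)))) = -25272 - 104*sqrt(1 + sqrt(5)) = -25459.09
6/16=3/8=0.38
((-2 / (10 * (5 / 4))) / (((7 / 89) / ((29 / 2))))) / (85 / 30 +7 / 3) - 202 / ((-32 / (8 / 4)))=300149 / 43400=6.92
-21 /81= -7 /27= -0.26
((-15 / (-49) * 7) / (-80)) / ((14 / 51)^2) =-7803 / 21952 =-0.36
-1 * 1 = -1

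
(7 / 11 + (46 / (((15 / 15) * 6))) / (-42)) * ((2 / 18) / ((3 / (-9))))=-629 / 4158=-0.15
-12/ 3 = -4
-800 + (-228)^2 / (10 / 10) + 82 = 51266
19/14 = 1.36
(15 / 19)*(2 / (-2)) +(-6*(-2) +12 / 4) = 270 / 19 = 14.21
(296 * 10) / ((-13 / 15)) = -44400 / 13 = -3415.38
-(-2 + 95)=-93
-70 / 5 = -14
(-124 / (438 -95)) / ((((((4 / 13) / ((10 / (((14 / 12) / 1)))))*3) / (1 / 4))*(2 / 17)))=-34255 / 4802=-7.13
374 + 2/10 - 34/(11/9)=19051/55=346.38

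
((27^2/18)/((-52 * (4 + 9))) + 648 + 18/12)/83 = 878043/112216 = 7.82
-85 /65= -17 /13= -1.31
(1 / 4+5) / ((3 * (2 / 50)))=175 / 4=43.75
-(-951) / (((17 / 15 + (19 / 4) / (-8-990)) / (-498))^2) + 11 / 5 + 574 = 4228381280741983321 / 22834606205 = 185174258.88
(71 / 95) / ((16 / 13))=923 / 1520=0.61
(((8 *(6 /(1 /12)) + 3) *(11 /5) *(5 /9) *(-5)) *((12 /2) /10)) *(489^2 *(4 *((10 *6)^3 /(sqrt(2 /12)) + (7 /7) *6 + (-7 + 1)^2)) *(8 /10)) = -350890363929600 *sqrt(6) - 341143409376 /5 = -859570575968886.86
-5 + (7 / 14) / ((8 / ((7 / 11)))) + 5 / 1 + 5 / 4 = 227 / 176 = 1.29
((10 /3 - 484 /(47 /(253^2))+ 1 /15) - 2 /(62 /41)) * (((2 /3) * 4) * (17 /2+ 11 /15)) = -591172174552 /36425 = -16229846.93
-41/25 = -1.64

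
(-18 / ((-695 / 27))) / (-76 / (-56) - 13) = -6804 / 113285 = -0.06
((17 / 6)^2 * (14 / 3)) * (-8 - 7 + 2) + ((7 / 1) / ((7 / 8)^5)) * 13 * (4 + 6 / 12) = 40370213 / 129654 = 311.37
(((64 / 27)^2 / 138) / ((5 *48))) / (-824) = -0.00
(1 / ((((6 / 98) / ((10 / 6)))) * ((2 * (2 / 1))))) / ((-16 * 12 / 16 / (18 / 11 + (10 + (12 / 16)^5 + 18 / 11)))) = -37283365 / 4866048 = -7.66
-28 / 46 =-14 / 23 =-0.61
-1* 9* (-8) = 72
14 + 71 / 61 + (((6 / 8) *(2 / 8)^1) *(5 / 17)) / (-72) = 6038095 / 398208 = 15.16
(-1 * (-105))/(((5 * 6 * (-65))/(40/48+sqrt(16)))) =-203/780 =-0.26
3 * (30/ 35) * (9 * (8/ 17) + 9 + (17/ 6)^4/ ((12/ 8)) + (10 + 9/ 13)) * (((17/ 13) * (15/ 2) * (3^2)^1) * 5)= 718450325/ 9464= 75914.02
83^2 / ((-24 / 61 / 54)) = -3782061 / 4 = -945515.25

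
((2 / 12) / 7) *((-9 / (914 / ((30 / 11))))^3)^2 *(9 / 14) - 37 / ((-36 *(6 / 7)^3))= 10035643735713615328846384051 / 6149016286237061798727440736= 1.63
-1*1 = -1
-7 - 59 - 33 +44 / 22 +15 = -82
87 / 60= 29 / 20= 1.45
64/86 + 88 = 3816/43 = 88.74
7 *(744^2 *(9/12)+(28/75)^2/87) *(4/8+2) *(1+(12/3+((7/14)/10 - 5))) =177769384436/489375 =363258.00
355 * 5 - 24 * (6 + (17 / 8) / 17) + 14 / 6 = 4891 / 3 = 1630.33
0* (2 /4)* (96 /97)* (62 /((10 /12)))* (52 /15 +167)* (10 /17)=0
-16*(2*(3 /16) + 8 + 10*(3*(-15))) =7066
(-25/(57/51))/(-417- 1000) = 425/26923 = 0.02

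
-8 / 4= -2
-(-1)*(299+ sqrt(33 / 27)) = sqrt(11) / 3+ 299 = 300.11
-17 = -17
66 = 66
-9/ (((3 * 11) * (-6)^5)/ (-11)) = -1/ 2592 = -0.00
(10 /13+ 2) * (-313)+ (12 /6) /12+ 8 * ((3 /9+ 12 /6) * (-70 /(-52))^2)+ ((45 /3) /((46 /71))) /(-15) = -9729001 /11661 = -834.32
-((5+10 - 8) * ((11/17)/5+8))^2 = -23396569/7225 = -3238.28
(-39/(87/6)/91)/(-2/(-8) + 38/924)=-792/7801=-0.10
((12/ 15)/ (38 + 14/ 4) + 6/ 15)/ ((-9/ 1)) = -58/ 1245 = -0.05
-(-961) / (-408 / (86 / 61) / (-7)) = 289261 / 12444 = 23.25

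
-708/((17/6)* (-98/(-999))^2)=-1059877062/40817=-25966.56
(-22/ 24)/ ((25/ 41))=-451/ 300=-1.50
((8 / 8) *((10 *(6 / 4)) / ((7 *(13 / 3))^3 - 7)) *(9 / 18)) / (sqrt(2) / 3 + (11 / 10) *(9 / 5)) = 0.00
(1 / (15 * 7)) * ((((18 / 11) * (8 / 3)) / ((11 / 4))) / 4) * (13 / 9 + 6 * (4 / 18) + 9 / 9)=544 / 38115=0.01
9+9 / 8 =81 / 8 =10.12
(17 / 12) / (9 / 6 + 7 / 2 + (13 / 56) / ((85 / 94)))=10115 / 37533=0.27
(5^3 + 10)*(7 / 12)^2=735 / 16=45.94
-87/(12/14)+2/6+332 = 230.83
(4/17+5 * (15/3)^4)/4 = 53129/68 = 781.31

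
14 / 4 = 7 / 2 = 3.50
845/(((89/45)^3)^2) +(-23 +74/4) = 9560532287601/993962581922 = 9.62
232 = 232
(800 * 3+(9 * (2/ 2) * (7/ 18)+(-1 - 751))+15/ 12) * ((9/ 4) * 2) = 59499/ 8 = 7437.38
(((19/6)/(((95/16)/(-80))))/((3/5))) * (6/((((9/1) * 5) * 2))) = -128/27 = -4.74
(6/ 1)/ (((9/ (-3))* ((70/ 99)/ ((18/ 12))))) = -297/ 70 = -4.24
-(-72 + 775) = -703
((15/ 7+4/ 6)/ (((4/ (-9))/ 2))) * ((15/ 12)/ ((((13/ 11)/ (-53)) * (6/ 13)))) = 171985/ 112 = 1535.58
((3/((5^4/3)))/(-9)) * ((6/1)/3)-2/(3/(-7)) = 8744/1875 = 4.66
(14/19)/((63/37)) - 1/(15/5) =17/171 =0.10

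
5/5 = 1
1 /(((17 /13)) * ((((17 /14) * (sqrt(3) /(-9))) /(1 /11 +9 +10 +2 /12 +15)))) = -12103 * sqrt(3) /187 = -112.10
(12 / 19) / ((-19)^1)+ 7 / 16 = 2335 / 5776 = 0.40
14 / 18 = 7 / 9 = 0.78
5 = 5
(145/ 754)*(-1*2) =-5/ 13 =-0.38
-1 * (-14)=14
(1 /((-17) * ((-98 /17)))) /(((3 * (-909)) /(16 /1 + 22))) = -19 /133623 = -0.00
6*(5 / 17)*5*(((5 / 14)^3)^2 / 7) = 1171875 / 448007392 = 0.00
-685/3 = -228.33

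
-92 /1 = -92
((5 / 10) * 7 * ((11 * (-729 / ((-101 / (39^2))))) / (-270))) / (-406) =451737 / 117160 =3.86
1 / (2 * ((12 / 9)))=0.38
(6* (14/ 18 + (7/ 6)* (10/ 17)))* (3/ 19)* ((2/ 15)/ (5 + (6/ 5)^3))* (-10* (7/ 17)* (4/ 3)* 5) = -31360000/ 41561379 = -0.75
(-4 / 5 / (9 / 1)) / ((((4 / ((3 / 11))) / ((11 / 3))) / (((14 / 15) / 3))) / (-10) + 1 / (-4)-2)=112 / 4455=0.03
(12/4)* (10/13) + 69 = 927/13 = 71.31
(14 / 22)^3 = 343 / 1331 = 0.26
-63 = -63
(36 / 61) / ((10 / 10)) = 36 / 61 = 0.59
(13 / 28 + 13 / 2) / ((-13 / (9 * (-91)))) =438.75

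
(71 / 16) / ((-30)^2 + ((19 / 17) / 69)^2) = 97690959 / 19813383376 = 0.00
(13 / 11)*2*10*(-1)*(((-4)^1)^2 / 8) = -520 / 11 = -47.27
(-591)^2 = 349281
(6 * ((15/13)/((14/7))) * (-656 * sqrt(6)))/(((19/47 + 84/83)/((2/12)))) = -3838584 * sqrt(6)/14365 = -654.55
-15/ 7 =-2.14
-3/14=-0.21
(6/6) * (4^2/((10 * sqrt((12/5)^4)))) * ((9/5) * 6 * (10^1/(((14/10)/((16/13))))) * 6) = 14400/91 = 158.24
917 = 917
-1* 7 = -7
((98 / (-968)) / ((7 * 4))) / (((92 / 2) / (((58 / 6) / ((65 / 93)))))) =-0.00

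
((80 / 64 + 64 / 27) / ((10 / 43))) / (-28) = -0.56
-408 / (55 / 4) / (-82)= 816 / 2255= 0.36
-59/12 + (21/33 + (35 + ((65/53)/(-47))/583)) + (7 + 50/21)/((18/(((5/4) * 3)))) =32.67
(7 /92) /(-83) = -7 /7636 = -0.00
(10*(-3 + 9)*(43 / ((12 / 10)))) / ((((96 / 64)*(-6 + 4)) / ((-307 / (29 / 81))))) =17821350 / 29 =614529.31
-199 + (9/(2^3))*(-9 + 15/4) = -6557/32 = -204.91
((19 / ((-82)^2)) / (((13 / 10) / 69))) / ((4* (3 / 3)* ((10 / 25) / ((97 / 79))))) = 0.12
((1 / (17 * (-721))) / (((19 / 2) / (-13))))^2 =676 / 54234491689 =0.00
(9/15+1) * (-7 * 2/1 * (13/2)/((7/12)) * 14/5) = -17472/25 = -698.88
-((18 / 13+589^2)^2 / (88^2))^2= -413716365601249275448846561 / 1712789917696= -241545306477381.45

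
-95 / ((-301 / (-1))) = -95 / 301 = -0.32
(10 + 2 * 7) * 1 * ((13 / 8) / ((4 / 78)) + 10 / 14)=10887 / 14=777.64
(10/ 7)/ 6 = 5/ 21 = 0.24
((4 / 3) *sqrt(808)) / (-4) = -9.48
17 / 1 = 17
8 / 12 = 2 / 3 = 0.67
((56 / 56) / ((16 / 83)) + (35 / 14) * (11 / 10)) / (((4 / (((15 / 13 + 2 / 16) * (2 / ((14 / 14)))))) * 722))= 0.01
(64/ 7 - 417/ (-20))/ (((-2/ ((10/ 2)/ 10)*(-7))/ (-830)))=-348517/ 392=-889.07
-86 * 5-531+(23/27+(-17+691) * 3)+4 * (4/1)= 29102/27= 1077.85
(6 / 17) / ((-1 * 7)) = -6 / 119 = -0.05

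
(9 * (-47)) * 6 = -2538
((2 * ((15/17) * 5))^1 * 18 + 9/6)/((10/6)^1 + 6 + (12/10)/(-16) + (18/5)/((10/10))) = 14.33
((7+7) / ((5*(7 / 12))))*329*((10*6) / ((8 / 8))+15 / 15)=96331.20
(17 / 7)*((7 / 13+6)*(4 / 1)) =63.52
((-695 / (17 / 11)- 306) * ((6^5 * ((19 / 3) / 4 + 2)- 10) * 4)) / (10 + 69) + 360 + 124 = -1430711340 / 1343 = -1065310.01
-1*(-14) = 14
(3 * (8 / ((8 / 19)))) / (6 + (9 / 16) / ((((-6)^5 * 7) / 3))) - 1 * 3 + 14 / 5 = 359977 / 38707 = 9.30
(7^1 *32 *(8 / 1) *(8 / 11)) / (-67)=-19.45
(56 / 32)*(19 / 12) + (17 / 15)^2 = 14599 / 3600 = 4.06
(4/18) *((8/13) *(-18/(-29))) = 32/377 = 0.08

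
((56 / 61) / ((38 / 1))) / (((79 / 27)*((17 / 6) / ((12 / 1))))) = 54432 / 1556537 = 0.03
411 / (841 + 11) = 137 / 284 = 0.48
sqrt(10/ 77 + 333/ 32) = sqrt(3997994)/ 616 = 3.25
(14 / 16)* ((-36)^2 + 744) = 1785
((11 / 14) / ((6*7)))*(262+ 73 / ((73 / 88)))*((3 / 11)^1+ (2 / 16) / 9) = 5675 / 3024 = 1.88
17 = 17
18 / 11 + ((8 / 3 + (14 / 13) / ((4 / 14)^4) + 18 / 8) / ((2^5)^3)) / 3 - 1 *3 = -459491215 / 337379328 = -1.36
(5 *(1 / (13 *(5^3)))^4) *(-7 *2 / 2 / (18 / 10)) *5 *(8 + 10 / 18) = -539 / 4518439453125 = -0.00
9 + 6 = 15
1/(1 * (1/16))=16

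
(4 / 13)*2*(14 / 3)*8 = 896 / 39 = 22.97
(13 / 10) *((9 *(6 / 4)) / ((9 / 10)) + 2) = 221 / 10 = 22.10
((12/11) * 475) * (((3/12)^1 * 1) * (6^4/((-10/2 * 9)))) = -41040/11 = -3730.91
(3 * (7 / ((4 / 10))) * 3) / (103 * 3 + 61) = 0.43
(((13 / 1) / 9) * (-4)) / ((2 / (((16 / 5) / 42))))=-208 / 945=-0.22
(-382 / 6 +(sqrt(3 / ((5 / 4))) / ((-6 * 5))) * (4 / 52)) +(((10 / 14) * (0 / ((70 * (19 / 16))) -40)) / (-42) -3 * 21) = -18520 / 147 -sqrt(15) / 975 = -125.99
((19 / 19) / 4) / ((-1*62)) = -1 / 248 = -0.00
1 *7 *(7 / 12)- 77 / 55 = 161 / 60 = 2.68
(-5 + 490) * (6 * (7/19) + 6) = 75660/19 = 3982.11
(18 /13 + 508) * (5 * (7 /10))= 23177 /13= 1782.85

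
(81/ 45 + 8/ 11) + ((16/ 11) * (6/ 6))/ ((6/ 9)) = 259/ 55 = 4.71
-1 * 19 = -19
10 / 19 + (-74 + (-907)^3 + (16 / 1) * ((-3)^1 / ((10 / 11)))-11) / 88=-8860444972 / 1045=-8478894.71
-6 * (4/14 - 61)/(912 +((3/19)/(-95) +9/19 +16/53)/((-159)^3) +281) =0.31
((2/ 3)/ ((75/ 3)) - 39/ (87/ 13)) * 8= -100936/ 2175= -46.41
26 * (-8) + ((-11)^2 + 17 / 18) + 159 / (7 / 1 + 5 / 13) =-18583 / 288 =-64.52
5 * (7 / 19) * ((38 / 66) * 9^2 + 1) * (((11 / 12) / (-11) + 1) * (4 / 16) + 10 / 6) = 417235 / 2508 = 166.36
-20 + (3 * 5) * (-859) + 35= -12870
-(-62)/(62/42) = 42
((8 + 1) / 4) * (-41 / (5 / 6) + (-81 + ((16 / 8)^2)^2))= -5139 / 20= -256.95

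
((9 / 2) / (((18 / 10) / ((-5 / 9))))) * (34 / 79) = -425 / 711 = -0.60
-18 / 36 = -1 / 2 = -0.50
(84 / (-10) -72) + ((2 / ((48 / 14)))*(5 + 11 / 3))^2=-88843 / 1620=-54.84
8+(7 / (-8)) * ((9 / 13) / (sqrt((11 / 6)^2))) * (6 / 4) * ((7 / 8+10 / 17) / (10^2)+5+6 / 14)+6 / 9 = 21430577 / 3590400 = 5.97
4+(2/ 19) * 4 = 84/ 19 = 4.42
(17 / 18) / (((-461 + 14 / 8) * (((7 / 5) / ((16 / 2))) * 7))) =-1360 / 810117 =-0.00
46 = 46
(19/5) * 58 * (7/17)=90.75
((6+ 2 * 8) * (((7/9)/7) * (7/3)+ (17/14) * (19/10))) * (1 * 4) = 225.84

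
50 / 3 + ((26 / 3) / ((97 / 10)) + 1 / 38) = 194471 / 11058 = 17.59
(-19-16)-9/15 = -178/5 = -35.60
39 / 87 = 13 / 29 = 0.45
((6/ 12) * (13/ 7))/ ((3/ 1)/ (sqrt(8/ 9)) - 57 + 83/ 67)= -13016224/ 779085713 - 525213 * sqrt(2)/ 779085713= -0.02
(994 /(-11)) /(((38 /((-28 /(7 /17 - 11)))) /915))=-3607723 /627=-5753.94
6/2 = 3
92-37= 55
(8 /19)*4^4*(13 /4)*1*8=53248 /19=2802.53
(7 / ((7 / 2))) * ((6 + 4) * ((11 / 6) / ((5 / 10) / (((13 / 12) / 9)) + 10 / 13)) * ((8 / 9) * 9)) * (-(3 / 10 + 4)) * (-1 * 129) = 264407 / 8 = 33050.88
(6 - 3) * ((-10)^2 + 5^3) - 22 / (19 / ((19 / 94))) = 31714 / 47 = 674.77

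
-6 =-6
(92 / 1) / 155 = 92 / 155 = 0.59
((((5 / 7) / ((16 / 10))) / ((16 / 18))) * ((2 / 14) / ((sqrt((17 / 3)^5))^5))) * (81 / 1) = 9685512225 * sqrt(51) / 31060756711193018432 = 0.00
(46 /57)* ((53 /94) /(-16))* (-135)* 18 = 493695 /7144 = 69.11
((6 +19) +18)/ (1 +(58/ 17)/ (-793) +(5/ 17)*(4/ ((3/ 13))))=102297/ 14497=7.06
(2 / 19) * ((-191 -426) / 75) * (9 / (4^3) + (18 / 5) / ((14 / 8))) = -1012497 / 532000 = -1.90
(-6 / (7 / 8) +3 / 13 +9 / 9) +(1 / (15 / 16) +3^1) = -2129 / 1365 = -1.56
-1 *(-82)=82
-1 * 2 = -2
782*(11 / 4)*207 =890307 / 2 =445153.50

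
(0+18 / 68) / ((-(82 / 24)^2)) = -648 / 28577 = -0.02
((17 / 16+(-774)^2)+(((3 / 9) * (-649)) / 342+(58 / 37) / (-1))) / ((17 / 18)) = 181936639405 / 286824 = 634314.56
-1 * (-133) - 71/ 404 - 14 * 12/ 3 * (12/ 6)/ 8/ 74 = 1982629/ 14948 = 132.64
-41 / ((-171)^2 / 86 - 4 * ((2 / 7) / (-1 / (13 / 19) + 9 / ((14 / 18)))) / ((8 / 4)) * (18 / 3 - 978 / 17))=-6893330 / 57655839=-0.12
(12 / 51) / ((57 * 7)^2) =4 / 2706417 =0.00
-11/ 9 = -1.22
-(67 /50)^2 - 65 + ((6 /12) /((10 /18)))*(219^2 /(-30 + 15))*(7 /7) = -7361139 /2500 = -2944.46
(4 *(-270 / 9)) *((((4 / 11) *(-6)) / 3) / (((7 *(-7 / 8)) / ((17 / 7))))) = -130560 / 3773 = -34.60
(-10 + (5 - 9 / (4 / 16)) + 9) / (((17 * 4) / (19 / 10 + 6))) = -316 / 85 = -3.72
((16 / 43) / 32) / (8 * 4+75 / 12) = 2 / 6579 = 0.00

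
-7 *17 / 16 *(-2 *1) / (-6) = -119 / 48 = -2.48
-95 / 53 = -1.79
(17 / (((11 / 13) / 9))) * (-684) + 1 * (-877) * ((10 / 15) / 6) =-12253931 / 99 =-123777.08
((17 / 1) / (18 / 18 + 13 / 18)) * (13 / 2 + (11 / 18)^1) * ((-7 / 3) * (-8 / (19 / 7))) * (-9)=-4344.61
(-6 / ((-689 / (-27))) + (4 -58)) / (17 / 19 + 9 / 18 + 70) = -1419984 / 1869257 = -0.76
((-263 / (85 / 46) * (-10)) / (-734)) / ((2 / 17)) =-6049 / 367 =-16.48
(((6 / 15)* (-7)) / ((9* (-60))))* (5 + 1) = 7 / 225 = 0.03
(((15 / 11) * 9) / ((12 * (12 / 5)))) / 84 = 25 / 4928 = 0.01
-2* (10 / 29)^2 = -200 / 841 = -0.24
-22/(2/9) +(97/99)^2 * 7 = -904436/9801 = -92.28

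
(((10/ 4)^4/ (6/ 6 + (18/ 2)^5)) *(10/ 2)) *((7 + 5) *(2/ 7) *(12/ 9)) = 125/ 8267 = 0.02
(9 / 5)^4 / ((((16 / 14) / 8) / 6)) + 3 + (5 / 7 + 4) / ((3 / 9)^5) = 1589.47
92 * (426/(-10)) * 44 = -862224/5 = -172444.80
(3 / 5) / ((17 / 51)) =9 / 5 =1.80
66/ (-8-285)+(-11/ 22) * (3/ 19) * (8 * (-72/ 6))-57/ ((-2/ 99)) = 31496457/ 11134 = 2828.85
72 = 72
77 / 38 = 2.03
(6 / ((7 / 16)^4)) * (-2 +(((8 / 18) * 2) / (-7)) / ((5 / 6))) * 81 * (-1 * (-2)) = -4798808064 / 84035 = -57104.87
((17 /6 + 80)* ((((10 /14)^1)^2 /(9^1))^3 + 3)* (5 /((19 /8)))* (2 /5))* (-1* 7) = -146154345184 /99768753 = -1464.93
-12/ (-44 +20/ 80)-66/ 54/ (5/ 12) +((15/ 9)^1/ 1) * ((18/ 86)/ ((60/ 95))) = -190237/ 90300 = -2.11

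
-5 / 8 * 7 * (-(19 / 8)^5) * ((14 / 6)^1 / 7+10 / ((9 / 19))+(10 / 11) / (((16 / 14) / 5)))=872441102155 / 103809024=8404.29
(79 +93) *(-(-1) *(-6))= -1032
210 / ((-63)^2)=10 / 189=0.05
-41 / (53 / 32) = -1312 / 53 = -24.75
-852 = -852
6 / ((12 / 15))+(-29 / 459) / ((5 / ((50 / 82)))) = 281995 / 37638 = 7.49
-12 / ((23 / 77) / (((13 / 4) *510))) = -1531530 / 23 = -66588.26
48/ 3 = 16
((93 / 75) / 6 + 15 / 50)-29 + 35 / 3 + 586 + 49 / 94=4016347 / 7050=569.69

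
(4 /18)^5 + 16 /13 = 945200 /767637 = 1.23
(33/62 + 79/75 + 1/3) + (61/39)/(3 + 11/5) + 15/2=2546079/261950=9.72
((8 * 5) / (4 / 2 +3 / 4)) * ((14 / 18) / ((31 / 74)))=82880 / 3069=27.01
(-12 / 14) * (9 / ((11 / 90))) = -4860 / 77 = -63.12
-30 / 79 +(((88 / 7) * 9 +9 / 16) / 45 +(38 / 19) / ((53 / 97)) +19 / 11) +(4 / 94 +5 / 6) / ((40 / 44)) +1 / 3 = 10705719989 / 1212220240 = 8.83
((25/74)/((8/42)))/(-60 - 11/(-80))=-5250/177193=-0.03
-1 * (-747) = 747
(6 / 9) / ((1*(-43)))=-2 / 129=-0.02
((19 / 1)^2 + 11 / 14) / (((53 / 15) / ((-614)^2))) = 14321135550 / 371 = 38601443.53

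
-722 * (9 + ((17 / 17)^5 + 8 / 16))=-7581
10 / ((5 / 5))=10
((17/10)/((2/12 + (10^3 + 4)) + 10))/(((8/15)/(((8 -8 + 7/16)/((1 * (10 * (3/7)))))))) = 2499/7788800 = 0.00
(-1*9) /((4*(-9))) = 1 /4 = 0.25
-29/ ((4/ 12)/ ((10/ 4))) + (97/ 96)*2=-10343/ 48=-215.48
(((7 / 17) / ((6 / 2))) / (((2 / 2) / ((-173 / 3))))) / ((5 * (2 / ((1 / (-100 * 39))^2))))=-1211 / 23271300000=-0.00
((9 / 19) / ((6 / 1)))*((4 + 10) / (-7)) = -3 / 19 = -0.16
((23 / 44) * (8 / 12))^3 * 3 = 12167 / 95832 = 0.13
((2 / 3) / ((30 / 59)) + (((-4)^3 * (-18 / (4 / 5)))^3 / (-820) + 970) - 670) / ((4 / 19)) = -127640253539 / 7380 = -17295427.31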